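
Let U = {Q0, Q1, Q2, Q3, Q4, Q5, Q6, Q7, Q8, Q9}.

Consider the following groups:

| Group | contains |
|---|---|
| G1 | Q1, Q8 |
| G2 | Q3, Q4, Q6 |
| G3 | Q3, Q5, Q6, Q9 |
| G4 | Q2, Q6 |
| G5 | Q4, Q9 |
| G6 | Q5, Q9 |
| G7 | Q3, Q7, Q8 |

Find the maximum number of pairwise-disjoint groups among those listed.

3

G1, G4, G5 are pairwise disjoint (G1={Q1,Q8}; G4={Q2,Q6}; G5={Q4,Q9}).
Every remaining group overlaps one of these, and no 4 of the listed groups are pairwise disjoint, so 3 is the maximum.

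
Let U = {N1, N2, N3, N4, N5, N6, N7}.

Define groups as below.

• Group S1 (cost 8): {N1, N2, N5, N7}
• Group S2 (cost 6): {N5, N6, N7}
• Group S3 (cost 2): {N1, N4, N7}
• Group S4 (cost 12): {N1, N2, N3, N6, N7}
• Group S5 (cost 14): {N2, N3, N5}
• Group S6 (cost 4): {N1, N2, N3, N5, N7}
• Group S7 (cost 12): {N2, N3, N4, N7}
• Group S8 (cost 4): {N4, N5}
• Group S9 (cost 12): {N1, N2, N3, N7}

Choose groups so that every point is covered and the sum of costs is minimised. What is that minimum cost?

12

S2, S3, S6 together cover every point (S2 ∪ S3 ∪ S6 = {N1, N2, N3, N4, N5, N6, N7}); total cost 6 + 2 + 4 = 12.
No covering selection has total cost below 12.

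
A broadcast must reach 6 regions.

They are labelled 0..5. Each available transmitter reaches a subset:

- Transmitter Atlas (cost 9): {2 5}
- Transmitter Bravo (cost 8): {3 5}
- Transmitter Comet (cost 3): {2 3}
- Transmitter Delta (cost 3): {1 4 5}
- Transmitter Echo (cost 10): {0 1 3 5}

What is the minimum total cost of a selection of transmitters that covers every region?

Comet, Delta, Echo together cover every region (Comet ∪ Delta ∪ Echo = {0, 1, 2, 3, 4, 5}); total cost 3 + 3 + 10 = 16.
No covering selection has total cost below 16.

16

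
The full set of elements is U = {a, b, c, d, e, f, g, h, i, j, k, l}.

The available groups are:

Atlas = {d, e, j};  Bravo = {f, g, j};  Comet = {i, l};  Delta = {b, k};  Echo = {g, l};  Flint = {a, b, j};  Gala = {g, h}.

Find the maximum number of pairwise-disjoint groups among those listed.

Atlas, Comet, Delta, Gala are pairwise disjoint (Atlas={d,e,j}; Comet={i,l}; Delta={b,k}; Gala={g,h}).
Every remaining group overlaps one of these, and no 5 of the listed groups are pairwise disjoint, so 4 is the maximum.

4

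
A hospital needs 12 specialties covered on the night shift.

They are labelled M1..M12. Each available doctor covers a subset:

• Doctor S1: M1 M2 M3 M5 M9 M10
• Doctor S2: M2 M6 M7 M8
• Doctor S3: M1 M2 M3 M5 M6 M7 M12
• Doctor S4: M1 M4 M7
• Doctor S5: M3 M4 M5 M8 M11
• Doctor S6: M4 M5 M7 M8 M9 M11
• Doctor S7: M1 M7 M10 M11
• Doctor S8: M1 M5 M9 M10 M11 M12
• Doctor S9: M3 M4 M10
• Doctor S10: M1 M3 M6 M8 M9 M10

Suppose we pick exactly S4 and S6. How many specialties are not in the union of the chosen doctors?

5

Union of S4, S6 = {M1, M4, M5, M7, M8, M9, M11}.
Not covered: M2, M3, M6, M10, M12 — 5 specialties.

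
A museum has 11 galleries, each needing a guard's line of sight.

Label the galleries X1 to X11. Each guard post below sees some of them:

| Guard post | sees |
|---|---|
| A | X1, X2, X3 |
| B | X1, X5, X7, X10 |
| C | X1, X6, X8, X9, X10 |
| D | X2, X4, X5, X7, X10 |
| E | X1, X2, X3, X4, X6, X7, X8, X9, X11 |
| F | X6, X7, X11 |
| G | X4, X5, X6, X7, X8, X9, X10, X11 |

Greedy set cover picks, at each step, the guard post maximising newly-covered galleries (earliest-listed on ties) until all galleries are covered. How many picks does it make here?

Greedy: pick E (covers 9 new) → pick B (covers 2 new). Total picks: 2.

2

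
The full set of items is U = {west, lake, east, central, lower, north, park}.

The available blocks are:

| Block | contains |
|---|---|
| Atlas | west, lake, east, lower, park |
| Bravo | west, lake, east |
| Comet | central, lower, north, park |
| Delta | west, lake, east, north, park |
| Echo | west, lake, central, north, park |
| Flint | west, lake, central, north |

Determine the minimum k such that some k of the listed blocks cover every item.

2

Atlas and Flint cover everything between them: the union {west, lake, east, central, lower, north, park} is all of U.
No single block has all 7 items (the largest, Atlas, has 5), so 2 is optimal.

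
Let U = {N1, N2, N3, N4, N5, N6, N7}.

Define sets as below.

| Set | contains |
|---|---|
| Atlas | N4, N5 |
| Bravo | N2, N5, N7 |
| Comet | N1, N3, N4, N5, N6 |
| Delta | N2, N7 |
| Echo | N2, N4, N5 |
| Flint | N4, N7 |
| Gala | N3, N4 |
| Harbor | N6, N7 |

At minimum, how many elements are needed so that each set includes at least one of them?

H = {N4, N7} meets every set (each contains at least one member of H), and |H| = 2.
The sets Bravo, Gala are pairwise disjoint, so any hitting set needs a separate element for each — at least 2. Hence 2 is optimal.

2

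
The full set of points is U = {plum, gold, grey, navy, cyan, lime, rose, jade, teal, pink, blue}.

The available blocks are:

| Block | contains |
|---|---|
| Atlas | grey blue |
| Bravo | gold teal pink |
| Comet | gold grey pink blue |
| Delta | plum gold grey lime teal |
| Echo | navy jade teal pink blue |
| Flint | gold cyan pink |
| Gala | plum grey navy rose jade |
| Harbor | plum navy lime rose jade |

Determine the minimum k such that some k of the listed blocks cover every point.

Atlas, Delta, Flint, and Harbor cover everything between them: the union {plum, gold, grey, navy, cyan, lime, rose, jade, teal, pink, blue} is all of U.
No 3 of the 8 blocks cover everything (all 56 combinations miss at least one point), so 4 is optimal.

4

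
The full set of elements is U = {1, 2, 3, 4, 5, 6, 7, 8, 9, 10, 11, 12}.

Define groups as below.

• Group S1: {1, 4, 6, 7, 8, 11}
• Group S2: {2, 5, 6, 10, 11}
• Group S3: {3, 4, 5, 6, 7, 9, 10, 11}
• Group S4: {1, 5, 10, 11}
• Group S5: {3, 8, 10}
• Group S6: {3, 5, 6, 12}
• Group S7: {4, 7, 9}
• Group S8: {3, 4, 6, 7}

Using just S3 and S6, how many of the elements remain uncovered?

3

Union of S3, S6 = {3, 4, 5, 6, 7, 9, 10, 11, 12}.
Not covered: 1, 2, 8 — 3 elements.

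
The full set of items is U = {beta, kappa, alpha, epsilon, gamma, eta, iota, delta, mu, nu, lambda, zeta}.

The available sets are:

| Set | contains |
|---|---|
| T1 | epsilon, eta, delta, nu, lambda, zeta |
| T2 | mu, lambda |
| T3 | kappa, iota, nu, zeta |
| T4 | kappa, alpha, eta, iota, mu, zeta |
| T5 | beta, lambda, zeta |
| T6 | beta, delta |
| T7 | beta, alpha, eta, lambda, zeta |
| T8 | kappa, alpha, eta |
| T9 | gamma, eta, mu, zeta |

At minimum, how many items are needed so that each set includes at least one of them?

The 4 items {eta, delta, nu, lambda} hit every set.
No choice of 3 items meets every set, so 4 is the minimum.

4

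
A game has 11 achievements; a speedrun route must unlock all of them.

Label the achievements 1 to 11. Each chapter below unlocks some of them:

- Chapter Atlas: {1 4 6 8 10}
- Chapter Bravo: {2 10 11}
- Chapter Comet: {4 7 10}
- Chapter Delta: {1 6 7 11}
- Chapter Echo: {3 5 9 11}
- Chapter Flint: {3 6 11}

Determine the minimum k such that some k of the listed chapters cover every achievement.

Atlas and Bravo and Comet and Echo together: Atlas ∪ Bravo ∪ Comet ∪ Echo = {1, 2, 3, 4, 5, 6, 7, 8, 9, 10, 11} — every achievement is covered.
No 3 of the 6 chapters cover everything (all 20 combinations miss at least one achievement), so 4 is optimal.

4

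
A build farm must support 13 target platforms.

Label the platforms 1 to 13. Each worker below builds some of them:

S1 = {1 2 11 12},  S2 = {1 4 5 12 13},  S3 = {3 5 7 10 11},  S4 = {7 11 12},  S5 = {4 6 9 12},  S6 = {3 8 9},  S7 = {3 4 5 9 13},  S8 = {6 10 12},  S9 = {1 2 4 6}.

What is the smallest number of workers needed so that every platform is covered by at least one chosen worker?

4

Take {S2, S3, S6, S9}. Their union is {1, 2, 3, 4, 5, 6, 7, 8, 9, 10, 11, 12, 13}, which is all 13 platforms.
No 3 of the 9 workers cover everything (all 84 combinations miss at least one platform), so 4 is optimal.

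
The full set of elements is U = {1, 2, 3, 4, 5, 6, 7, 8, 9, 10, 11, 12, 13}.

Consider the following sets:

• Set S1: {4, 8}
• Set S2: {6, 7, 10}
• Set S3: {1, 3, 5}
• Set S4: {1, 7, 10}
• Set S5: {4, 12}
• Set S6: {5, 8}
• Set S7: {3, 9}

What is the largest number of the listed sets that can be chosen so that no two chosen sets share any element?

S4, S5, S6, S7 are pairwise disjoint (S4={1,7,10}; S5={4,12}; S6={5,8}; S7={3,9}).
Every remaining set overlaps one of these, and no 5 of the listed sets are pairwise disjoint, so 4 is the maximum.

4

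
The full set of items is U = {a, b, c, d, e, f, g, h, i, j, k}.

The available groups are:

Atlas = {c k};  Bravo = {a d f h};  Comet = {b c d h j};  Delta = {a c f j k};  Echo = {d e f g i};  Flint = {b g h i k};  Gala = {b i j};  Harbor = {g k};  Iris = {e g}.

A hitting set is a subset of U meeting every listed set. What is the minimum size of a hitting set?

T = {b, e, h, k} meets every group (each contains at least one member of T), and |T| = 4.
The groups Atlas, Bravo, Gala, Iris are pairwise disjoint, so any hitting set needs a separate item for each — at least 4. Hence 4 is optimal.

4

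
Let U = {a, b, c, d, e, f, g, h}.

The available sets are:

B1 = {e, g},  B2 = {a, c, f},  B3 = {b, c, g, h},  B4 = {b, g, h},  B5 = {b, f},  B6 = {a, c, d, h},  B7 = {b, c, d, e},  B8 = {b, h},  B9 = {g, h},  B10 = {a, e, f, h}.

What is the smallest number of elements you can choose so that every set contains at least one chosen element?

3

The 3 elements {e, f, h} hit every set.
The sets B1, B2, B8 are pairwise disjoint, so any hitting set needs a separate element for each — at least 3. Hence 3 is optimal.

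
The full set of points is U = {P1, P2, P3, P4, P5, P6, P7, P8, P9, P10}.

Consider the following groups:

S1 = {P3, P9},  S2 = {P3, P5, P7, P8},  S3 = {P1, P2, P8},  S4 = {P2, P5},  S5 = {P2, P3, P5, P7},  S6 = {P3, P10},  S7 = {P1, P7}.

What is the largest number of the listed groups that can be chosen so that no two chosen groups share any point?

S1, S4, S7 are pairwise disjoint (S1={P3,P9}; S4={P2,P5}; S7={P1,P7}).
Every remaining group overlaps one of these, and no 4 of the listed groups are pairwise disjoint, so 3 is the maximum.

3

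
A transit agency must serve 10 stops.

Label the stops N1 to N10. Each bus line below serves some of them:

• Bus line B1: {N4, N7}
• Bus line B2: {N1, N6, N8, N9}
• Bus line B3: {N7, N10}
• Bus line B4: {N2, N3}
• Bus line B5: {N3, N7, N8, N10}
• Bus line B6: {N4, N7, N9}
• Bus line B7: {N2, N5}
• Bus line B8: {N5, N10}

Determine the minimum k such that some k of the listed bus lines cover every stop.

Take {B2, B5, B6, B7}. Their union is {N1, N2, N3, N4, N5, N6, N7, N8, N9, N10}, which is all 10 stops.
No 3 of the 8 bus lines cover everything (all 56 combinations miss at least one stop), so 4 is optimal.

4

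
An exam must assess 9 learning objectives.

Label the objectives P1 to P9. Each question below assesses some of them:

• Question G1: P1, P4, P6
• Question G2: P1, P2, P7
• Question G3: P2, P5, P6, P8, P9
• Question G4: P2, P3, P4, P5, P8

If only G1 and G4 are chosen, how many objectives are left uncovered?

Union of G1, G4 = {P1, P2, P3, P4, P5, P6, P8}.
Not covered: P7, P9 — 2 objectives.

2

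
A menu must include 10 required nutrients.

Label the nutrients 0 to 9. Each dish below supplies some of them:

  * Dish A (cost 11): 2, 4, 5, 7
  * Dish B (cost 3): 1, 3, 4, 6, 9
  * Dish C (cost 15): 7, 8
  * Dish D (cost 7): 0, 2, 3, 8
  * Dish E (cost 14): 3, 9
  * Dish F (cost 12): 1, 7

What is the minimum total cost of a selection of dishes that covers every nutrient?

21

A, B, D together cover every nutrient (A ∪ B ∪ D = {0, 1, 2, 3, 4, 5, 6, 7, 8, 9}); total cost 11 + 3 + 7 = 21.
No covering selection has total cost below 21.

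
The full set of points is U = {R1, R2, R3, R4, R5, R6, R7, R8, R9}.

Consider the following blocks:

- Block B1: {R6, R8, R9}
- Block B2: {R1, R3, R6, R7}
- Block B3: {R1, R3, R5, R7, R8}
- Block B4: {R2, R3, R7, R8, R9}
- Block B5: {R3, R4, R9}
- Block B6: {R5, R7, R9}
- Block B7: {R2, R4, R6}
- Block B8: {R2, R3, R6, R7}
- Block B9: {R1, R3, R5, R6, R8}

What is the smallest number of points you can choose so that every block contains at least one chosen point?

Take H = {R6, R8, R9}. Each listed block contains at least one of these, so H is a hitting set of size 3.
No choice of 2 points meets every block, so 3 is the minimum.

3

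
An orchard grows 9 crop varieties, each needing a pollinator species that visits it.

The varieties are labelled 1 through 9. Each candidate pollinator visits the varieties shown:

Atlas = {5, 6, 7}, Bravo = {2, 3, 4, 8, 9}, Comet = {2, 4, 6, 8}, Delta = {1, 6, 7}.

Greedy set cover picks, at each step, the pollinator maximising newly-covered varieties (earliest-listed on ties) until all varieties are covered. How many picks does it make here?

3

Greedy: pick Bravo (covers 5 new) → pick Atlas (covers 3 new) → pick Delta (covers 1 new). Total picks: 3.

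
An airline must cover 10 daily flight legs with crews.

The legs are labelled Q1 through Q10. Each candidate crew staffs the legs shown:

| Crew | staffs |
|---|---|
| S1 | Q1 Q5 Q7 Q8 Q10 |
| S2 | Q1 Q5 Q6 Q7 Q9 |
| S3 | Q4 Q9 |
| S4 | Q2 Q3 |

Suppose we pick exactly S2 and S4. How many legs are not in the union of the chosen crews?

3

Union of S2, S4 = {Q1, Q2, Q3, Q5, Q6, Q7, Q9}.
Not covered: Q4, Q8, Q10 — 3 legs.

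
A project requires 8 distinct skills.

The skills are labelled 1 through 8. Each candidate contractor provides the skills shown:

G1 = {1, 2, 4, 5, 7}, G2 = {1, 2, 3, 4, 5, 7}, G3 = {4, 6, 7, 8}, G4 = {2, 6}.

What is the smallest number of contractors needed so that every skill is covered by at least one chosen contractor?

Take {G2, G3}. Their union is {1, 2, 3, 4, 5, 6, 7, 8}, which is all 8 skills.
No single contractor has all 8 skills (the largest, G2, has 6), so 2 is optimal.

2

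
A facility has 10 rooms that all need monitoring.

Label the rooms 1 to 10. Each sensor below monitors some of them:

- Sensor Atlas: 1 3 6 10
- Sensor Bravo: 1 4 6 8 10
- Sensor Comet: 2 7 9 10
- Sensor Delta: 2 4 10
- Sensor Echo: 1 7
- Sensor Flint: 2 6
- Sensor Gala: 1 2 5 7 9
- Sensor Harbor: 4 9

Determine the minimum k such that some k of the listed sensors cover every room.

3

Take {Atlas, Bravo, Gala}. Their union is {1, 2, 3, 4, 5, 6, 7, 8, 9, 10}, which is all 10 rooms.
Only Atlas contains 3, so Atlas is forced; the remaining 6 rooms need at least 2 more sensors (each remaining sensor adds at most 4) — so at least 3 sensors are needed, and 3 is optimal.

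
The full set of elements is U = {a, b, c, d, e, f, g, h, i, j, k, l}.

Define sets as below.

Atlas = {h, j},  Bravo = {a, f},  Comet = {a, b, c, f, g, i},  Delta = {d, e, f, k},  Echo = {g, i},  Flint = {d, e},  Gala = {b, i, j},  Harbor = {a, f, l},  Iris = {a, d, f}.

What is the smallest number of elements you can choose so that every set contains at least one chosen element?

The 4 elements {a, e, h, i} hit every set.
The sets Atlas, Bravo, Echo, Flint are pairwise disjoint, so any hitting set needs a separate element for each — at least 4. Hence 4 is optimal.

4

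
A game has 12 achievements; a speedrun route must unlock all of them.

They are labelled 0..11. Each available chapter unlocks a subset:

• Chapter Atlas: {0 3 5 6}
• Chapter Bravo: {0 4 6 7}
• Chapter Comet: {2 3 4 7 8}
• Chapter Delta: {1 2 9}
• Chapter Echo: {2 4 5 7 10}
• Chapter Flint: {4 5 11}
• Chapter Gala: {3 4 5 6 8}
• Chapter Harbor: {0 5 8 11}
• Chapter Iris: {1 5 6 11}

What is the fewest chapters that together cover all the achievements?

4

Delta and Echo and Gala and Harbor together: Delta ∪ Echo ∪ Gala ∪ Harbor = {0, 1, 2, 3, 4, 5, 6, 7, 8, 9, 10, 11} — every achievement is covered.
Only Echo contains 10, so Echo is forced; the remaining 7 achievements need at least 3 more chapters (each remaining chapter adds at most 3) — so at least 4 chapters are needed, and 4 is optimal.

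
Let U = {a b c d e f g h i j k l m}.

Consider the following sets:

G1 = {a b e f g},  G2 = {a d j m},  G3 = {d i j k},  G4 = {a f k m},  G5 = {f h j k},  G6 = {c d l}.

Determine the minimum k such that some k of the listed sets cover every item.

5

G1, G2, G3, G5, and G6 cover everything between them: the union {a, b, c, d, e, f, g, h, i, j, k, l, m} is all of U.
No 4 of the 6 sets cover everything (all 15 combinations miss at least one item), so 5 is optimal.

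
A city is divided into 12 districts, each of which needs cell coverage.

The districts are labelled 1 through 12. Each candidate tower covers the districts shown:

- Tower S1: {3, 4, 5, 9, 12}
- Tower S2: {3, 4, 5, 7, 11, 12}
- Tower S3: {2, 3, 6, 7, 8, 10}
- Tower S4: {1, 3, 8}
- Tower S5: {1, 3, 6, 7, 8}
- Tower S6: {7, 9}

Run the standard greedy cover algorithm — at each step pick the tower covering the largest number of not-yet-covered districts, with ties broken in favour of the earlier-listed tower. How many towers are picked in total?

Greedy: pick S2 (covers 6 new) → pick S3 (covers 4 new) → pick S1 (covers 1 new) → pick S4 (covers 1 new). Total picks: 4.

4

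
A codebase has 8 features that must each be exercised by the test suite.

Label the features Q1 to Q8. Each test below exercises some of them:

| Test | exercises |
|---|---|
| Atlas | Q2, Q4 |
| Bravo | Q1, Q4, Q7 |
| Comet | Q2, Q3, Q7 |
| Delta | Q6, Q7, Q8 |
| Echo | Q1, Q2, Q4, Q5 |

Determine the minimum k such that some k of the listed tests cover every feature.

3

Take {Comet, Delta, Echo}. Their union is {Q1, Q2, Q3, Q4, Q5, Q6, Q7, Q8}, which is all 8 features.
Only Comet contains Q3, so Comet is forced; the remaining 5 features need at least 2 more tests (each remaining test adds at most 3) — so at least 3 tests are needed, and 3 is optimal.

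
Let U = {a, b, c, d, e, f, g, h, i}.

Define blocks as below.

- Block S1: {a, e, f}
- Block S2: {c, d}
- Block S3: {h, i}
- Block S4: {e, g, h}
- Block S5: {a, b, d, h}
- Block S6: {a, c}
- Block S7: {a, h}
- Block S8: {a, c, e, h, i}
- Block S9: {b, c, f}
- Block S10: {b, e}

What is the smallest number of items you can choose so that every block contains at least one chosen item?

The 3 items {c, e, h} hit every block.
The blocks S2, S3, S10 are pairwise disjoint, so any hitting set needs a separate item for each — at least 3. Hence 3 is optimal.

3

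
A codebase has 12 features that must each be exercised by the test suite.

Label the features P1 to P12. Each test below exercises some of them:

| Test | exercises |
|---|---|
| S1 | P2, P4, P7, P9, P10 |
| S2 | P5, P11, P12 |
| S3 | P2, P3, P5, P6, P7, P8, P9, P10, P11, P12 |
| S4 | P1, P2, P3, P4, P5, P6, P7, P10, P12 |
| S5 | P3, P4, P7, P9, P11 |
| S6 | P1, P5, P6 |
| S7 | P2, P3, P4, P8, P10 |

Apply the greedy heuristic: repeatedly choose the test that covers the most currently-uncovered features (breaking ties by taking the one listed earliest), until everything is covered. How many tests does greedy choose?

2

Greedy: pick S3 (covers 10 new) → pick S4 (covers 2 new). Total picks: 2.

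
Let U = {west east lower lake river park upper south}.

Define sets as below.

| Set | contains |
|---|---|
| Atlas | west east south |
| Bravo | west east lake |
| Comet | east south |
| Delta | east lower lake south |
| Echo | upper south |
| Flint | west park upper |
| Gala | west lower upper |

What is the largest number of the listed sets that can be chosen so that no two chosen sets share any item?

Delta, Flint are pairwise disjoint (Delta={east,lower,lake,south}; Flint={west,park,upper}).
Every remaining set overlaps one of these, and no 3 of the listed sets are pairwise disjoint, so 2 is the maximum.

2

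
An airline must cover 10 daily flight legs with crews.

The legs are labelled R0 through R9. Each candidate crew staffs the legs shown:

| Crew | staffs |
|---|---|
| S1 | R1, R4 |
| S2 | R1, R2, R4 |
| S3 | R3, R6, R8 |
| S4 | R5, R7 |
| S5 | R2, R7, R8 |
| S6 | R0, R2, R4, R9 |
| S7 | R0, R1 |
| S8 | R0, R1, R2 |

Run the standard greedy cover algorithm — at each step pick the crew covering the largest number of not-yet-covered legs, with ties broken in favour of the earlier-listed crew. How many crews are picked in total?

Greedy: pick S6 (covers 4 new) → pick S3 (covers 3 new) → pick S4 (covers 2 new) → pick S1 (covers 1 new). Total picks: 4.

4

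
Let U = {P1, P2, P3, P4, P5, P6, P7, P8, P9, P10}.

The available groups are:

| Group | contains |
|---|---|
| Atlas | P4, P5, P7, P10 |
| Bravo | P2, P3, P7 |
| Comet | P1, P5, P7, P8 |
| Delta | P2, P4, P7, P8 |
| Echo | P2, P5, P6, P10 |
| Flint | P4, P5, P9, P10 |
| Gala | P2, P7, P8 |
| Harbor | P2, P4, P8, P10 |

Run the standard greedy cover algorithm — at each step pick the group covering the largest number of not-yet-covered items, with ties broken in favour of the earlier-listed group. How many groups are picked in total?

5

Greedy: pick Atlas (covers 4 new) → pick Bravo (covers 2 new) → pick Comet (covers 2 new) → pick Echo (covers 1 new) → pick Flint (covers 1 new). Total picks: 5.
(The true minimum cover uses only 4 groups, so greedy is not optimal here.)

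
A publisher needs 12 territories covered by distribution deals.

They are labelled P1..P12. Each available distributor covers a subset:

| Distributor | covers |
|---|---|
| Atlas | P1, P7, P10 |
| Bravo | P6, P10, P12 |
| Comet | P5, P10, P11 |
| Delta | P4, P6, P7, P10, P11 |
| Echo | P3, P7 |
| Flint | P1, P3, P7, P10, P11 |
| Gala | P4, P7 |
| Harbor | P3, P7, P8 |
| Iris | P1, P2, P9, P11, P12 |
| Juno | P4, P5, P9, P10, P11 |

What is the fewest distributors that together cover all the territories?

Bravo and Harbor and Iris and Juno together: Bravo ∪ Harbor ∪ Iris ∪ Juno = {P1, P2, P3, P4, P5, P6, P7, P8, P9, P10, P11, P12} — every territory is covered.
No 3 of the 10 distributors cover everything (all 120 combinations miss at least one territory), so 4 is optimal.

4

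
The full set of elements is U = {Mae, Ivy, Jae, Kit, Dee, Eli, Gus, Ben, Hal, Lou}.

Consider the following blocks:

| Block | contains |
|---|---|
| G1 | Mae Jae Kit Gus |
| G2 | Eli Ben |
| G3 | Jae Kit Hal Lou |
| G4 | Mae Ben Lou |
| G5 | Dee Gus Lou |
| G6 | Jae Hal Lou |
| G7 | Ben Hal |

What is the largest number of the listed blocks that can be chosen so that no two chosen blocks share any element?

2

G1, G2 are pairwise disjoint (G1={Mae,Jae,Kit,Gus}; G2={Eli,Ben}).
Every remaining block overlaps one of these, and no 3 of the listed blocks are pairwise disjoint, so 2 is the maximum.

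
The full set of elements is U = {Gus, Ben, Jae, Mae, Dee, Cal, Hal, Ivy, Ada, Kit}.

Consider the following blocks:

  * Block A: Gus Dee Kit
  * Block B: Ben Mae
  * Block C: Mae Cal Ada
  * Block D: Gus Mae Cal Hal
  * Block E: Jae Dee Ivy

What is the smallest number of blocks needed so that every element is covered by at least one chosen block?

A and B and C and D and E together: A ∪ B ∪ C ∪ D ∪ E = {Gus, Ben, Jae, Mae, Dee, Cal, Hal, Ivy, Ada, Kit} — every element is covered.
No 4 of the 5 blocks cover everything (all 5 combinations miss at least one element), so 5 is optimal.

5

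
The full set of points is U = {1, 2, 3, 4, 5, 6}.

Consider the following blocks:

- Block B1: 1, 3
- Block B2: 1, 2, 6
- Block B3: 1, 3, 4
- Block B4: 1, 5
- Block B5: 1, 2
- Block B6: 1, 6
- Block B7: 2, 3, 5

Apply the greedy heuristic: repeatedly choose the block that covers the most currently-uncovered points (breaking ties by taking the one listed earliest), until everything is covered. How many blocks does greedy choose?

3

Greedy: pick B2 (covers 3 new) → pick B3 (covers 2 new) → pick B4 (covers 1 new). Total picks: 3.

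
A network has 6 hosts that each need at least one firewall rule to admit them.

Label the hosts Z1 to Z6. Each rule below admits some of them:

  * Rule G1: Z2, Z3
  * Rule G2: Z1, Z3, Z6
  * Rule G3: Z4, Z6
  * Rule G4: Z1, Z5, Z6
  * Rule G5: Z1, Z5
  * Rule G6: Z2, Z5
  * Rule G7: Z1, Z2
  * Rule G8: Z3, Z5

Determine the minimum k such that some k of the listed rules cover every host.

3

Take {G3, G7, G8}. Their union is {Z1, Z2, Z3, Z4, Z5, Z6}, which is all 6 hosts.
Only G3 contains Z4, so G3 is forced; the remaining 4 hosts need at least 2 more rules (each remaining rule adds at most 2) — so at least 3 rules are needed, and 3 is optimal.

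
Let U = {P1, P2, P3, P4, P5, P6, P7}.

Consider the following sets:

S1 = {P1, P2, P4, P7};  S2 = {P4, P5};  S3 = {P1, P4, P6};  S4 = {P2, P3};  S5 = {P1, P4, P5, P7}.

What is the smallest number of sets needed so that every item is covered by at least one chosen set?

3

S3 and S4 and S5 together: S3 ∪ S4 ∪ S5 = {P1, P2, P3, P4, P5, P6, P7} — every item is covered.
Only S4 contains P3, so S4 is forced; the remaining 5 items need at least 2 more sets (each remaining set adds at most 4) — so at least 3 sets are needed, and 3 is optimal.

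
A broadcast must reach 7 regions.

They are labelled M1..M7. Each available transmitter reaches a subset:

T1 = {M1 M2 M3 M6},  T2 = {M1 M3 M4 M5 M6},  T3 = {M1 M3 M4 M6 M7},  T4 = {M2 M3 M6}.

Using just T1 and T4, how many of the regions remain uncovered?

3

Union of T1, T4 = {M1, M2, M3, M6}.
Not covered: M4, M5, M7 — 3 regions.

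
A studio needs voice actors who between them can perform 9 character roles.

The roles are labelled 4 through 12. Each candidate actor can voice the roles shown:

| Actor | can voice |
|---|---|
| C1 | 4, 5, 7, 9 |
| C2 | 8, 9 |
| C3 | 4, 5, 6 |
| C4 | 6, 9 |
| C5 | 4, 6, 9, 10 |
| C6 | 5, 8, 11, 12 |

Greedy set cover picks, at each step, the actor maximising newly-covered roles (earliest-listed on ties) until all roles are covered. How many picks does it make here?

3

Greedy: pick C1 (covers 4 new) → pick C6 (covers 3 new) → pick C5 (covers 2 new). Total picks: 3.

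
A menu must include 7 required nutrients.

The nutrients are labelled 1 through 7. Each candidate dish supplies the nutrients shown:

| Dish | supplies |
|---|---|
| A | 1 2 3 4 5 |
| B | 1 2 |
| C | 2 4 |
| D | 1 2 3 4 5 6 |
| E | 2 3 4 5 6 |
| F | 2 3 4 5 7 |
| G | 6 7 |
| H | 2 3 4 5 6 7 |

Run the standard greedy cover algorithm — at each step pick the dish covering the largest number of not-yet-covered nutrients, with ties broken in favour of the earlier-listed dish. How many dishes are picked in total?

Greedy: pick D (covers 6 new) → pick F (covers 1 new). Total picks: 2.

2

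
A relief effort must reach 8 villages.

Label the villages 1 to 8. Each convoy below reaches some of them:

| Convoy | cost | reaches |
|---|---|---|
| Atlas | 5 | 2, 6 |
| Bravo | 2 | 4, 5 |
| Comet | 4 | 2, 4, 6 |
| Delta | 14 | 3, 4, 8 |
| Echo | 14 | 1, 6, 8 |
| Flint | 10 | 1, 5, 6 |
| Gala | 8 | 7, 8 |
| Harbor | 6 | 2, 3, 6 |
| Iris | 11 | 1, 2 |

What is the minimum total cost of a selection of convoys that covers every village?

26

Bravo, Flint, Gala, Harbor together cover every village (Bravo ∪ Flint ∪ Gala ∪ Harbor = {1, 2, 3, 4, 5, 6, 7, 8}); total cost 2 + 10 + 8 + 6 = 26.
The greedy pick Bravo, Comet, Gala, Harbor, Flint costs 30; no covering selection beats 26.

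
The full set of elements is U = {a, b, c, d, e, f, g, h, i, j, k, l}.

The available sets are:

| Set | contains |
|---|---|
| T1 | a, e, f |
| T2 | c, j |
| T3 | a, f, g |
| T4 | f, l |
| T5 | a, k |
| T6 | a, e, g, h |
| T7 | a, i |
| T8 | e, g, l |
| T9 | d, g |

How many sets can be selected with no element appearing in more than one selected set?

4

T2, T4, T5, T9 are pairwise disjoint (T2={c,j}; T4={f,l}; T5={a,k}; T9={d,g}).
Every remaining set overlaps one of these, and no 5 of the listed sets are pairwise disjoint, so 4 is the maximum.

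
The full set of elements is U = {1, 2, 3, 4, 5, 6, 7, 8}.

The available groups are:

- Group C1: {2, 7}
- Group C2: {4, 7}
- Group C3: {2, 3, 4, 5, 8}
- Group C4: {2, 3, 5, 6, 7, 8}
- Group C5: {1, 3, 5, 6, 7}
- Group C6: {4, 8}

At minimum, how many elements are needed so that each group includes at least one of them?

2

H = {7, 8} meets every group (each contains at least one member of H), and |H| = 2.
The groups C5, C6 are pairwise disjoint, so any hitting set needs a separate element for each — at least 2. Hence 2 is optimal.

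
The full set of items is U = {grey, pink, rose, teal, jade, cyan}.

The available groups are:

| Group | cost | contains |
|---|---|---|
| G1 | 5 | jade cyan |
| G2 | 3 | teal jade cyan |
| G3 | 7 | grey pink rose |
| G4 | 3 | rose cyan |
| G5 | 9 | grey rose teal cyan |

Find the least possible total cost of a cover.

G2, G3 together cover every item (G2 ∪ G3 = {grey, pink, rose, teal, jade, cyan}); total cost 3 + 7 = 10.
No covering selection has total cost below 10.

10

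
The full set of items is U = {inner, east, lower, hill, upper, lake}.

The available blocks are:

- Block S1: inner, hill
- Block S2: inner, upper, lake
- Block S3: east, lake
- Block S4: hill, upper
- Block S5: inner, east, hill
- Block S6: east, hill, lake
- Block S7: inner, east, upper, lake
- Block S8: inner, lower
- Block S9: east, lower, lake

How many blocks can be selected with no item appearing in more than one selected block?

3

S3, S4, S8 are pairwise disjoint (S3={east,lake}; S4={hill,upper}; S8={inner,lower}).
Every remaining block overlaps one of these, and no 4 of the listed blocks are pairwise disjoint, so 3 is the maximum.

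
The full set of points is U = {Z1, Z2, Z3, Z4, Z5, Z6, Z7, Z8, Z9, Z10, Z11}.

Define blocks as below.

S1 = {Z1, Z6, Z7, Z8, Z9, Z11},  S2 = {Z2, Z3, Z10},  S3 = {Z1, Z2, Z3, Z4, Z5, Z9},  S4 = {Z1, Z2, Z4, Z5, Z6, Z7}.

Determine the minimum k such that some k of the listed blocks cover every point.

S1, S2, and S3 cover everything between them: the union {Z1, Z2, Z3, Z4, Z5, Z6, Z7, Z8, Z9, Z10, Z11} is all of U.
Only S1 contains Z8, so S1 is forced; the remaining 5 points need at least 2 more blocks (each remaining block adds at most 4) — so at least 3 blocks are needed, and 3 is optimal.

3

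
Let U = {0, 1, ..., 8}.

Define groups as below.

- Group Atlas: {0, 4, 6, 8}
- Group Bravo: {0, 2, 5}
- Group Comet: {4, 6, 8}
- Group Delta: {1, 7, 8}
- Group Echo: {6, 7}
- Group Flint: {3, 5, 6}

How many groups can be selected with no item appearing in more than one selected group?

Delta, Flint are pairwise disjoint (Delta={1,7,8}; Flint={3,5,6}).
Every remaining group overlaps one of these, and no 3 of the listed groups are pairwise disjoint, so 2 is the maximum.

2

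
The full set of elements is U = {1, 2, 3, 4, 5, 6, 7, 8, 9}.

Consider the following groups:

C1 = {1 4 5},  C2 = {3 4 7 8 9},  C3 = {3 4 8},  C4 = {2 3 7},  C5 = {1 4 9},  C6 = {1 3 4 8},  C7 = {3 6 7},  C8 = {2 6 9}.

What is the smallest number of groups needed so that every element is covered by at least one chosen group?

3

C1 and C2 and C8 together: C1 ∪ C2 ∪ C8 = {1, 2, 3, 4, 5, 6, 7, 8, 9} — every element is covered.
Only C1 contains 5, so C1 is forced; the remaining 6 elements need at least 2 more groups (each remaining group adds at most 4) — so at least 3 groups are needed, and 3 is optimal.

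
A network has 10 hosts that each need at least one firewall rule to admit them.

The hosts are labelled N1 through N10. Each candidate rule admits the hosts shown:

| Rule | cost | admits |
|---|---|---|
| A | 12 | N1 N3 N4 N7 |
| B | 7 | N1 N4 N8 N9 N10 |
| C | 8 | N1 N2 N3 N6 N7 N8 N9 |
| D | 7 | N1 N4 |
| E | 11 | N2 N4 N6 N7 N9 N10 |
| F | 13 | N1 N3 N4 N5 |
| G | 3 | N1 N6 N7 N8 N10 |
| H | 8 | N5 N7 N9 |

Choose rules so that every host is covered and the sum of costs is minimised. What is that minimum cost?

23

B, C, H together cover every host (B ∪ C ∪ H = {N1, N2, N3, N4, N5, N6, N7, N8, N9, N10}); total cost 7 + 8 + 8 = 23.
The greedy pick G, C, F costs 24; no covering selection beats 23.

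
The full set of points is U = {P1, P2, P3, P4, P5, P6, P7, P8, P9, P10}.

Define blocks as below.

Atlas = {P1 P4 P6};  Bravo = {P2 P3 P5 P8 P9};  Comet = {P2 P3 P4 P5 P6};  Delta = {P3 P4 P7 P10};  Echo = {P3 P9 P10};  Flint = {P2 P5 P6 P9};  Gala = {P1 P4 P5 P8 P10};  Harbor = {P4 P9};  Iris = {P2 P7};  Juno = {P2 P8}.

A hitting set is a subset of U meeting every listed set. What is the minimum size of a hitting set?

3

The 3 points {P2, P4, P10} hit every block.
The blocks Atlas, Echo, Juno are pairwise disjoint, so any hitting set needs a separate point for each — at least 3. Hence 3 is optimal.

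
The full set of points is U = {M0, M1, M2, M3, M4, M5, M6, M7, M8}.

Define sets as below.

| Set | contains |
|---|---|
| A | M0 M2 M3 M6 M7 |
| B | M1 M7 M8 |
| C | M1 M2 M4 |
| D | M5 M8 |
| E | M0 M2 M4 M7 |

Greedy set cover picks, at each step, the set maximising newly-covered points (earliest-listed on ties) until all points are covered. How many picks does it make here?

Greedy: pick A (covers 5 new) → pick B (covers 2 new) → pick C (covers 1 new) → pick D (covers 1 new). Total picks: 4.
(The true minimum cover uses only 3 sets, so greedy is not optimal here.)

4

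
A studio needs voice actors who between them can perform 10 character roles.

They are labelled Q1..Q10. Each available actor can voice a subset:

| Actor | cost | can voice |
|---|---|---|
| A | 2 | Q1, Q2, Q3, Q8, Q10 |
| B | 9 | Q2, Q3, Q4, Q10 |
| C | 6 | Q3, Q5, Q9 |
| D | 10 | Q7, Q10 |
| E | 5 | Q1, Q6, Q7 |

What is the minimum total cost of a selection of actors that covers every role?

22

A, B, C, E together cover every role (A ∪ B ∪ C ∪ E = {Q1, Q2, Q3, Q4, Q5, Q6, Q7, Q8, Q9, Q10}); total cost 2 + 9 + 6 + 5 = 22.
No covering selection has total cost below 22.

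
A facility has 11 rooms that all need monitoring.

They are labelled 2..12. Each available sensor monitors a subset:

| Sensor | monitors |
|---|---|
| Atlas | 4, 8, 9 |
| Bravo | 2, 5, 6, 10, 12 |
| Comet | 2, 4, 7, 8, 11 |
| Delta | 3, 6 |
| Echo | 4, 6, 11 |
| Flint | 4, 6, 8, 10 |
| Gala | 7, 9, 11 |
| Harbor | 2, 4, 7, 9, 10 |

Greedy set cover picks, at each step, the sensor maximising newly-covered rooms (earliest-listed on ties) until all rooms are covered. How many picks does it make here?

Greedy: pick Bravo (covers 5 new) → pick Comet (covers 4 new) → pick Atlas (covers 1 new) → pick Delta (covers 1 new). Total picks: 4.

4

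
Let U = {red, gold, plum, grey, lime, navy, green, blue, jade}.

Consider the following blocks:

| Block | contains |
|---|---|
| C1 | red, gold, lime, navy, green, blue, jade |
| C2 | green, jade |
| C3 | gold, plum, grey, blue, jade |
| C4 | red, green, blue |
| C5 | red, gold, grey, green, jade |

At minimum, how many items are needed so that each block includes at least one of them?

The 2 items {plum, green} hit every block.
No single item lies in every block, so at least 2 are needed and 2 is optimal.

2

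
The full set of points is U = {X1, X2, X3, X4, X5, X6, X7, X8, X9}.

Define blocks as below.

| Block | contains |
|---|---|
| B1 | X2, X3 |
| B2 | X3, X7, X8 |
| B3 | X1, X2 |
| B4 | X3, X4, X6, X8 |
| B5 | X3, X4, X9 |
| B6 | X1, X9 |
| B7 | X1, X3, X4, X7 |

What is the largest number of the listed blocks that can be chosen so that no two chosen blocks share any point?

B4, B6 are pairwise disjoint (B4={X3,X4,X6,X8}; B6={X1,X9}).
Every remaining block overlaps one of these, and no 3 of the listed blocks are pairwise disjoint, so 2 is the maximum.

2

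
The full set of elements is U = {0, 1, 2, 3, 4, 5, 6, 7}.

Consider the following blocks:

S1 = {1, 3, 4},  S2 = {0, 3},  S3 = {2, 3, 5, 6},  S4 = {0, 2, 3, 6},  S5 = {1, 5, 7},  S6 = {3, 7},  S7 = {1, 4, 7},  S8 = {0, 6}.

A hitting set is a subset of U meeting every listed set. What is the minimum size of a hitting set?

Take H = {0, 1, 3}. Each listed block contains at least one of these, so H is a hitting set of size 3.
No choice of 2 elements meets every block, so 3 is the minimum.

3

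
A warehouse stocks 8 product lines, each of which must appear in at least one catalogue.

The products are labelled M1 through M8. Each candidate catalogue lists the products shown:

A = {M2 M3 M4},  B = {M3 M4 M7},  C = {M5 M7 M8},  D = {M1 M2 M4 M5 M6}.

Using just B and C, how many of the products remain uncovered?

Union of B, C = {M3, M4, M5, M7, M8}.
Not covered: M1, M2, M6 — 3 products.

3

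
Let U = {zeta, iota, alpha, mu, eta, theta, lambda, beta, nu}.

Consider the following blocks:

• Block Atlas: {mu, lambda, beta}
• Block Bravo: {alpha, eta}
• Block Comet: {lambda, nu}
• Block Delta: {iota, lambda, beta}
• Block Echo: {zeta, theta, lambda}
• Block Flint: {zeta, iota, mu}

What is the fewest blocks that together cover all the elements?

5

Atlas and Bravo and Comet and Echo and Flint together: Atlas ∪ Bravo ∪ Comet ∪ Echo ∪ Flint = {zeta, iota, alpha, mu, eta, theta, lambda, beta, nu} — every element is covered.
No 4 of the 6 blocks cover everything (all 15 combinations miss at least one element), so 5 is optimal.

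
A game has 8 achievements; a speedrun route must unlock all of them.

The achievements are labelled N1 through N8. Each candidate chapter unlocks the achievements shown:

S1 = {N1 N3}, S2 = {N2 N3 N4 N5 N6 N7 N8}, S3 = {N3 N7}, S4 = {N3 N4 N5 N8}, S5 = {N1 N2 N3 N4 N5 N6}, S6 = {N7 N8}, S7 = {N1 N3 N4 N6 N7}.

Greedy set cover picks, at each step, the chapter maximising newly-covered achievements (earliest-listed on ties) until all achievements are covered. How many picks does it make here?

2

Greedy: pick S2 (covers 7 new) → pick S1 (covers 1 new). Total picks: 2.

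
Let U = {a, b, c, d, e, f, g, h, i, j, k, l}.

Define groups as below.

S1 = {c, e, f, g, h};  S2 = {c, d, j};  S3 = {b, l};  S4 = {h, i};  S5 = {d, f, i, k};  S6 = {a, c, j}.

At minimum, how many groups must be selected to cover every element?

S1, S3, S5, and S6 cover everything between them: the union {a, b, c, d, e, f, g, h, i, j, k, l} is all of U.
Only S6 contains a, so S6 is forced; the remaining 9 elements need at least 3 more groups (each remaining group adds at most 4) — so at least 4 groups are needed, and 4 is optimal.

4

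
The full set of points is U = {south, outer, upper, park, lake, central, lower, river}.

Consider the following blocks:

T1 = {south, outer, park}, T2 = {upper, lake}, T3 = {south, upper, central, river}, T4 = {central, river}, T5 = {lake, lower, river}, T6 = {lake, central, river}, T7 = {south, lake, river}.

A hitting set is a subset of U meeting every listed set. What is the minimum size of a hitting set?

3

Take H = {outer, lake, central}. Each listed block contains at least one of these, so H is a hitting set of size 3.
The blocks T1, T2, T4 are pairwise disjoint, so any hitting set needs a separate point for each — at least 3. Hence 3 is optimal.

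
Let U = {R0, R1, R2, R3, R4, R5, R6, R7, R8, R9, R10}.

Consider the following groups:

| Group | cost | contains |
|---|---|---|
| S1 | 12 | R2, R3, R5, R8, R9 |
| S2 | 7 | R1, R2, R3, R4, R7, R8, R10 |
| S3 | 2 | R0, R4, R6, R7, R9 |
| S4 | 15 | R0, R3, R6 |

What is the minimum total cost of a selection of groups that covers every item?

21

S1, S2, S3 together cover every item (S1 ∪ S2 ∪ S3 = {R0, R1, R2, R3, R4, R5, R6, R7, R8, R9, R10}); total cost 12 + 7 + 2 = 21.
No covering selection has total cost below 21.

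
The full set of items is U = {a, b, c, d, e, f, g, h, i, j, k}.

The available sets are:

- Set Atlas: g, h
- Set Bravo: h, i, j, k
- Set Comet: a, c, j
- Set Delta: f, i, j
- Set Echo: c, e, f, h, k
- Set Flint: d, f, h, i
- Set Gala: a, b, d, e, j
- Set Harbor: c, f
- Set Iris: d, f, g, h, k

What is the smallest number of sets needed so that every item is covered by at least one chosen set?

Delta and Gala and Harbor and Iris together: Delta ∪ Gala ∪ Harbor ∪ Iris = {a, b, c, d, e, f, g, h, i, j, k} — every item is covered.
No 3 of the 9 sets cover everything (all 84 combinations miss at least one item), so 4 is optimal.

4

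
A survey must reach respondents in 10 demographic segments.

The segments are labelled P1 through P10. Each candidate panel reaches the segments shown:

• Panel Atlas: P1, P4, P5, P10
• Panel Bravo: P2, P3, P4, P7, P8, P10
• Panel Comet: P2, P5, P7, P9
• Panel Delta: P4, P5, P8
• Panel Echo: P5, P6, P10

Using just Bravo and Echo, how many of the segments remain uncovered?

Union of Bravo, Echo = {P2, P3, P4, P5, P6, P7, P8, P10}.
Not covered: P1, P9 — 2 segments.

2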